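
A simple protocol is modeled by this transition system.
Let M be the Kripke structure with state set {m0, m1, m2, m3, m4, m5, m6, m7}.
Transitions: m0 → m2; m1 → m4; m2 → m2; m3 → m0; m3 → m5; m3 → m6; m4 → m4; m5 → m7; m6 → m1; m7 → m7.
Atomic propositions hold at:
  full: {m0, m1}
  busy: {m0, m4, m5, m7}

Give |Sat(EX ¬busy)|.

4

Sat(¬busy) = {m1, m2, m3, m6}
Sat(EX ¬busy) = {s : some successor in {m1, m2, m3, m6}} = {m0, m2, m3, m6}
|Sat(EX ¬busy)| = |{m0, m2, m3, m6}| = 4.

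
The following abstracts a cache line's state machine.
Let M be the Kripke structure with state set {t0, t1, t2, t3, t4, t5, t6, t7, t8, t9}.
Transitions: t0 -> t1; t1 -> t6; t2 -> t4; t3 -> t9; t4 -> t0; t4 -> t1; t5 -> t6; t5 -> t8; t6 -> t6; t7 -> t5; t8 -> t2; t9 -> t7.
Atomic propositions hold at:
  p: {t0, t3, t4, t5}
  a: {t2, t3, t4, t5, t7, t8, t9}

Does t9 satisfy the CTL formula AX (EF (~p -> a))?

Yes

Sat(~p) = {t1, t2, t6, t7, t8, t9}
Sat(~p -> a) = {t0, t2, t3, t4, t5, t7, t8, t9}
EF (~p -> a): least fixpoint, start Z0 = {t0, t2, t3, t4, t5, t7, t8, t9}, add states with some successor in Z. Already a fixed point.
Sat(EF (~p -> a)) = {t0, t2, t3, t4, t5, t7, t8, t9}
Sat(AX (EF (~p -> a))) = {s : every successor in {t0, t2, t3, t4, t5, t7, t8, t9}} = {t2, t3, t7, t8, t9}
t9 ∈ Sat(AX (EF (~p -> a))) = {t2, t3, t7, t8, t9}, so the formula holds at t9.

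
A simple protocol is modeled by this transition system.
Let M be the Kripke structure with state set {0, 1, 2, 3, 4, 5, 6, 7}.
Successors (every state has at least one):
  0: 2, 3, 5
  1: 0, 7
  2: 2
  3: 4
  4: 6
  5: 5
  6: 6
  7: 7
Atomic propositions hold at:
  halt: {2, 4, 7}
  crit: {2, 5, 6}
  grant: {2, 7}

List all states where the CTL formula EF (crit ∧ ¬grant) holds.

{0, 1, 3, 4, 5, 6}

Sat(¬grant) = {0, 1, 3, 4, 5, 6}
Sat(crit ∧ ¬grant) = {5, 6}
EF (crit ∧ ¬grant): least fixpoint, start Z0 = {5, 6}, add states with some successor in Z. Z1 = {0, 4, 5, 6}; Z2 = {0, 1, 3, 4, 5, 6}; fixed.
Sat(EF (crit ∧ ¬grant)) = {0, 1, 3, 4, 5, 6}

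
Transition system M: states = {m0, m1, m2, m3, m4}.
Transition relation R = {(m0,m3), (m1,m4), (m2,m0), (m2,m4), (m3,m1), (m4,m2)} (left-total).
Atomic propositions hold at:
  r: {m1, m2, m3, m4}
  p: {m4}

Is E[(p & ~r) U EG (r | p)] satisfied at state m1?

Sat(~r) = {m0}
Sat(p & ~r) = ∅
Sat(r | p) = {m1, m2, m3, m4}
EG (r | p): greatest fixpoint, start Z0 = {m1, m2, m3, m4}, keep only states in Sat with some successor in Z. Already a fixed point.
Sat(EG (r | p)) = {m1, m2, m3, m4}
E[(p & ~r) U EG (r | p)]: least fixpoint, start Z0 = Sat(EG (r | p)) = {m1, m2, m3, m4}, add states in Sat(p & ~r) with some successor in Z. Already a fixed point.
Sat(E[(p & ~r) U EG (r | p)]) = {m1, m2, m3, m4}
m1 ∈ Sat(E[(p & ~r) U EG (r | p)]) = {m1, m2, m3, m4}, so the formula holds at m1.

Yes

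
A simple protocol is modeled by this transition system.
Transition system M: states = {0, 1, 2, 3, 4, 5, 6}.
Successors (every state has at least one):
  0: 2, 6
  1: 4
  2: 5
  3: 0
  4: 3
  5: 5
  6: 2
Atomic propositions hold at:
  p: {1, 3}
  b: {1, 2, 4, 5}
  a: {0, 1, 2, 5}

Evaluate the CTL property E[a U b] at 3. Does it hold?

E[a U b]: least fixpoint, start Z0 = Sat(b) = {1, 2, 4, 5}, add states in Sat(a) with some successor in Z. Z1 = {0, 1, 2, 4, 5}; fixed.
Sat(E[a U b]) = {0, 1, 2, 4, 5}
3 ∉ Sat(E[a U b]) = {0, 1, 2, 4, 5}, so the formula does not hold at 3.

No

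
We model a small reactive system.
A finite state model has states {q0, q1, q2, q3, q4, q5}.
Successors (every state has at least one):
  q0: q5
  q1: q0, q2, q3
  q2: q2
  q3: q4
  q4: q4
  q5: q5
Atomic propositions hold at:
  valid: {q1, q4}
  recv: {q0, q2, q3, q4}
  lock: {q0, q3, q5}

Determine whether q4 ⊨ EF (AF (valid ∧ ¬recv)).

Sat(¬recv) = {q1, q5}
Sat(valid ∧ ¬recv) = {q1}
AF (valid ∧ ¬recv): least fixpoint, start Z0 = {q1}, add states with every successor in Z. Already a fixed point.
Sat(AF (valid ∧ ¬recv)) = {q1}
EF (AF (valid ∧ ¬recv)): least fixpoint, start Z0 = {q1}, add states with some successor in Z. Already a fixed point.
Sat(EF (AF (valid ∧ ¬recv))) = {q1}
q4 ∉ Sat(EF (AF (valid ∧ ¬recv))) = {q1}, so the formula does not hold at q4.

No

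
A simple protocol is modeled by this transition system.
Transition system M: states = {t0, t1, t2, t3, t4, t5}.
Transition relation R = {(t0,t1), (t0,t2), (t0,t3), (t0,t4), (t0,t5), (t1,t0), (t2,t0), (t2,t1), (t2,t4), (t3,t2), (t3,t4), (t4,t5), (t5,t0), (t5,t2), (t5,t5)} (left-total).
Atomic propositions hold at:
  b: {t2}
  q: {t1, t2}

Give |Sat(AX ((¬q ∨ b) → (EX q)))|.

Sat(¬q) = {t0, t3, t4, t5}
Sat(¬q ∨ b) = {t0, t2, t3, t4, t5}
Sat(EX q) = {s : some successor in {t1, t2}} = {t0, t2, t3, t5}
Sat((¬q ∨ b) → (EX q)) = {t0, t1, t2, t3, t5}
Sat(AX ((¬q ∨ b) → (EX q))) = {s : every successor in {t0, t1, t2, t3, t5}} = {t1, t4, t5}
|Sat(AX ((¬q ∨ b) → (EX q)))| = |{t1, t4, t5}| = 3.

3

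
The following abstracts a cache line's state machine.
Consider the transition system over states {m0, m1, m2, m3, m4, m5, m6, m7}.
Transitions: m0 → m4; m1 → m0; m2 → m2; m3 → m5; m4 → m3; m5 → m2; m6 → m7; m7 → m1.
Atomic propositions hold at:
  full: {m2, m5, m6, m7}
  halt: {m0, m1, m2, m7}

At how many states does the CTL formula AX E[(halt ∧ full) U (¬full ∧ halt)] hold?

3

Sat(halt ∧ full) = {m2, m7}
Sat(¬full) = {m0, m1, m3, m4}
Sat(¬full ∧ halt) = {m0, m1}
E[(halt ∧ full) U (¬full ∧ halt)]: least fixpoint, start Z0 = Sat((¬full ∧ halt)) = {m0, m1}, add states in Sat(halt ∧ full) with some successor in Z. Z1 = {m0, m1, m7}; fixed.
Sat(E[(halt ∧ full) U (¬full ∧ halt)]) = {m0, m1, m7}
Sat(AX E[(halt ∧ full) U (¬full ∧ halt)]) = {s : every successor in {m0, m1, m7}} = {m1, m6, m7}
|Sat(AX E[(halt ∧ full) U (¬full ∧ halt)])| = |{m1, m6, m7}| = 3.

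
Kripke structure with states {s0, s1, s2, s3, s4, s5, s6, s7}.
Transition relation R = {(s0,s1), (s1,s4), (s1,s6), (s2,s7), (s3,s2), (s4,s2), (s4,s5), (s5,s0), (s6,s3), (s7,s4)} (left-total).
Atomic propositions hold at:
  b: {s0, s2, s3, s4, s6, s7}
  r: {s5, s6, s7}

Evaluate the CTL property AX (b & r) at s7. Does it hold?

Sat(b & r) = {s6, s7}
Sat(AX (b & r)) = {s : every successor in {s6, s7}} = {s2}
s7 ∉ Sat(AX (b & r)) = {s2}, so the formula does not hold at s7.

No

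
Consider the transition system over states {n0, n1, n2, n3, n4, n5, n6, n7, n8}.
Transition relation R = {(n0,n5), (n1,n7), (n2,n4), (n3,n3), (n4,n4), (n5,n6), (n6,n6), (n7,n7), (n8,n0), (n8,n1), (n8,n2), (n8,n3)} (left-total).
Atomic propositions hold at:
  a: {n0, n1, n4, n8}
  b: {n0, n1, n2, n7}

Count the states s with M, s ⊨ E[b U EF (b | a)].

6

Sat(b | a) = {n0, n1, n2, n4, n7, n8}
EF (b | a): least fixpoint, start Z0 = {n0, n1, n2, n4, n7, n8}, add states with some successor in Z. Already a fixed point.
Sat(EF (b | a)) = {n0, n1, n2, n4, n7, n8}
E[b U EF (b | a)]: least fixpoint, start Z0 = Sat(EF (b | a)) = {n0, n1, n2, n4, n7, n8}, add states in Sat(b) with some successor in Z. Already a fixed point.
Sat(E[b U EF (b | a)]) = {n0, n1, n2, n4, n7, n8}
|Sat(E[b U EF (b | a)])| = |{n0, n1, n2, n4, n7, n8}| = 6.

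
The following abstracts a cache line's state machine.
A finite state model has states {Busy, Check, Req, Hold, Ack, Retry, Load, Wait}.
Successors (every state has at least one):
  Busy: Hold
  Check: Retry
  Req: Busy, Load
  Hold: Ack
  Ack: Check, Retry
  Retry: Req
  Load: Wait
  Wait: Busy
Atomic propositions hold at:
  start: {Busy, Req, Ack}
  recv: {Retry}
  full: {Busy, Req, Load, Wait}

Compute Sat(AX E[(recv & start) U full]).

{Req, Retry, Load, Wait}

Sat(recv & start) = ∅
E[(recv & start) U full]: least fixpoint, start Z0 = Sat(full) = {Busy, Req, Load, Wait}, add states in Sat(recv & start) with some successor in Z. Already a fixed point.
Sat(E[(recv & start) U full]) = {Busy, Req, Load, Wait}
Sat(AX E[(recv & start) U full]) = {s : every successor in {Busy, Req, Load, Wait}} = {Req, Retry, Load, Wait}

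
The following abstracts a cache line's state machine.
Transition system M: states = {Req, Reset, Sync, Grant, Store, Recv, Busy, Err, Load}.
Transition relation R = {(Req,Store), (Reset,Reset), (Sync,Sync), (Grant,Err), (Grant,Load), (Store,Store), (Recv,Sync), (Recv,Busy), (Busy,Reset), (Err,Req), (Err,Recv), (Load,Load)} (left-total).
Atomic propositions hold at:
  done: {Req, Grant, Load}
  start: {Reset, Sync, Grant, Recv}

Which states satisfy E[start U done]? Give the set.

E[start U done]: least fixpoint, start Z0 = Sat(done) = {Req, Grant, Load}, add states in Sat(start) with some successor in Z. Already a fixed point.
Sat(E[start U done]) = {Req, Grant, Load}

{Req, Grant, Load}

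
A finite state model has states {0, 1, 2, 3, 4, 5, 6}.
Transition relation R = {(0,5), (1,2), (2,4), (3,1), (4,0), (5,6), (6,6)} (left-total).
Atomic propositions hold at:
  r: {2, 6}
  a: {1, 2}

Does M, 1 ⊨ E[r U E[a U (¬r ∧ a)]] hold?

Yes

Sat(¬r) = {0, 1, 3, 4, 5}
Sat(¬r ∧ a) = {1}
E[a U (¬r ∧ a)]: least fixpoint, start Z0 = Sat((¬r ∧ a)) = {1}, add states in Sat(a) with some successor in Z. Already a fixed point.
Sat(E[a U (¬r ∧ a)]) = {1}
E[r U E[a U (¬r ∧ a)]]: least fixpoint, start Z0 = Sat(E[a U (¬r ∧ a)]) = {1}, add states in Sat(r) with some successor in Z. Already a fixed point.
Sat(E[r U E[a U (¬r ∧ a)]]) = {1}
1 ∈ Sat(E[r U E[a U (¬r ∧ a)]]) = {1}, so the formula holds at 1.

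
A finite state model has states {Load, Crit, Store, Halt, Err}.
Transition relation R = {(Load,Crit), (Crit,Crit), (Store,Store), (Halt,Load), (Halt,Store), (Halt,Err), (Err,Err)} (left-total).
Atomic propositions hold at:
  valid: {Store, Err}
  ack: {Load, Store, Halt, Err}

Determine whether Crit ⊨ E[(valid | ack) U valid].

Sat(valid | ack) = {Load, Store, Halt, Err}
E[(valid | ack) U valid]: least fixpoint, start Z0 = Sat(valid) = {Store, Err}, add states in Sat(valid | ack) with some successor in Z. Z1 = {Store, Halt, Err}; fixed.
Sat(E[(valid | ack) U valid]) = {Store, Halt, Err}
Crit ∉ Sat(E[(valid | ack) U valid]) = {Store, Halt, Err}, so the formula does not hold at Crit.

No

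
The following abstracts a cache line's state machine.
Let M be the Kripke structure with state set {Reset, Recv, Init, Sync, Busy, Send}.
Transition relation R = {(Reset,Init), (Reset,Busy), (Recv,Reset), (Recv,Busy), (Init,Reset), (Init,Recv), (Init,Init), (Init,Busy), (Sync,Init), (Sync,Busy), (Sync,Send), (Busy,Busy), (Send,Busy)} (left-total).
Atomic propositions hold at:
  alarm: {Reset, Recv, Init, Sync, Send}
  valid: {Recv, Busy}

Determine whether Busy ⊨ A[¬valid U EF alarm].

Sat(¬valid) = {Reset, Init, Sync, Send}
EF alarm: least fixpoint, start Z0 = {Reset, Recv, Init, Sync, Send}, add states with some successor in Z. Already a fixed point.
Sat(EF alarm) = {Reset, Recv, Init, Sync, Send}
A[¬valid U EF alarm]: least fixpoint, start Z0 = Sat(EF alarm) = {Reset, Recv, Init, Sync, Send}, add states in Sat(¬valid) with every successor in Z. Already a fixed point.
Sat(A[¬valid U EF alarm]) = {Reset, Recv, Init, Sync, Send}
Busy ∉ Sat(A[¬valid U EF alarm]) = {Reset, Recv, Init, Sync, Send}, so the formula does not hold at Busy.

No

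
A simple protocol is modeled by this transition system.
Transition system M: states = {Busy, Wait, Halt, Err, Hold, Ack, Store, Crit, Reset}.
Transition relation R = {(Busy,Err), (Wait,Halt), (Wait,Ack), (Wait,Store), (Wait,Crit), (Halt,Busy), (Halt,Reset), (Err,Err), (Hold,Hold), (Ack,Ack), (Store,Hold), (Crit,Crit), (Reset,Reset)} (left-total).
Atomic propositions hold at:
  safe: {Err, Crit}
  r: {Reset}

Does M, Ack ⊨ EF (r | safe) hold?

Sat(r | safe) = {Err, Crit, Reset}
EF (r | safe): least fixpoint, start Z0 = {Err, Crit, Reset}, add states with some successor in Z. Z1 = {Busy, Wait, Halt, Err, Crit, Reset}; fixed.
Sat(EF (r | safe)) = {Busy, Wait, Halt, Err, Crit, Reset}
Ack ∉ Sat(EF (r | safe)) = {Busy, Wait, Halt, Err, Crit, Reset}, so the formula does not hold at Ack.

No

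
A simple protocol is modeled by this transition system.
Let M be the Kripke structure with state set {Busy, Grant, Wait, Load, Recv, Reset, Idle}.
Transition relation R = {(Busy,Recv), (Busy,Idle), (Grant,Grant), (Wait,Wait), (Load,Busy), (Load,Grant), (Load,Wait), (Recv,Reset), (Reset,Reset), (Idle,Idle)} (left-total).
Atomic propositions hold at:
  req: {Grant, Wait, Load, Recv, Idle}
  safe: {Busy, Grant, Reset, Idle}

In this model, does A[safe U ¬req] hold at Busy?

Yes

Sat(¬req) = {Busy, Reset}
A[safe U ¬req]: least fixpoint, start Z0 = Sat(¬req) = {Busy, Reset}, add states in Sat(safe) with every successor in Z. Already a fixed point.
Sat(A[safe U ¬req]) = {Busy, Reset}
Busy ∈ Sat(A[safe U ¬req]) = {Busy, Reset}, so the formula holds at Busy.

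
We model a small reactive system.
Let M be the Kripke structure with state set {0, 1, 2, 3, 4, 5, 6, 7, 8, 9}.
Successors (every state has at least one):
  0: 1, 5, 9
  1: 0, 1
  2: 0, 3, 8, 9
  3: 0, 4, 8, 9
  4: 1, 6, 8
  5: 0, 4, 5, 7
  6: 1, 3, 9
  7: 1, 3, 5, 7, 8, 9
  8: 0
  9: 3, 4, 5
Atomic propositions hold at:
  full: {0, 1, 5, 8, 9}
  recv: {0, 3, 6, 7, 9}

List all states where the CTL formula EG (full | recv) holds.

{0, 1, 3, 5, 6, 7, 8, 9}

Sat(full | recv) = {0, 1, 3, 5, 6, 7, 8, 9}
EG (full | recv): greatest fixpoint, start Z0 = {0, 1, 3, 5, 6, 7, 8, 9}, keep only states in Sat with some successor in Z. Already a fixed point.
Sat(EG (full | recv)) = {0, 1, 3, 5, 6, 7, 8, 9}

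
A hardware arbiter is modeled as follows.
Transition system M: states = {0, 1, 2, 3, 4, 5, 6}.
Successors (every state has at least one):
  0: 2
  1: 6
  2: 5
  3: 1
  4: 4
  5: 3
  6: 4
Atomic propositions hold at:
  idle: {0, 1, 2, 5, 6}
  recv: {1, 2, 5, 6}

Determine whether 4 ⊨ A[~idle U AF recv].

No

Sat(~idle) = {3, 4}
AF recv: least fixpoint, start Z0 = {1, 2, 5, 6}, add states with every successor in Z. Z1 = {0, 1, 2, 3, 5, 6}; fixed.
Sat(AF recv) = {0, 1, 2, 3, 5, 6}
A[~idle U AF recv]: least fixpoint, start Z0 = Sat(AF recv) = {0, 1, 2, 3, 5, 6}, add states in Sat(~idle) with every successor in Z. Already a fixed point.
Sat(A[~idle U AF recv]) = {0, 1, 2, 3, 5, 6}
4 ∉ Sat(A[~idle U AF recv]) = {0, 1, 2, 3, 5, 6}, so the formula does not hold at 4.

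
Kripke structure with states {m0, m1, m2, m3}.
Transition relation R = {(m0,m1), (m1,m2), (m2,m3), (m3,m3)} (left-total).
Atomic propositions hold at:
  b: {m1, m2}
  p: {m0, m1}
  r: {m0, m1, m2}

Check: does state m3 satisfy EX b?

No

Sat(EX b) = {s : some successor in {m1, m2}} = {m0, m1}
m3 ∉ Sat(EX b) = {m0, m1}, so the formula does not hold at m3.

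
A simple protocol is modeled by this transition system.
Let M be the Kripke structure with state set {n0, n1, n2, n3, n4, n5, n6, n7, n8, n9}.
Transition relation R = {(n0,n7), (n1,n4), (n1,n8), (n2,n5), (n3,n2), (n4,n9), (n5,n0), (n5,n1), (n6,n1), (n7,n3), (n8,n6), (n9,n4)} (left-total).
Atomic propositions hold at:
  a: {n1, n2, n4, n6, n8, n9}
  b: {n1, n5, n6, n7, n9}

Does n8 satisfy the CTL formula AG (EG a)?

Yes

EG a: greatest fixpoint, start Z0 = {n1, n2, n4, n6, n8, n9}, keep only states in Sat with some successor in Z. Z1 = {n1, n4, n6, n8, n9}; fixed.
Sat(EG a) = {n1, n4, n6, n8, n9}
AG (EG a): greatest fixpoint, start Z0 = {n1, n4, n6, n8, n9}, keep only states in Sat with every successor in Z. Already a fixed point.
Sat(AG (EG a)) = {n1, n4, n6, n8, n9}
n8 ∈ Sat(AG (EG a)) = {n1, n4, n6, n8, n9}, so the formula holds at n8.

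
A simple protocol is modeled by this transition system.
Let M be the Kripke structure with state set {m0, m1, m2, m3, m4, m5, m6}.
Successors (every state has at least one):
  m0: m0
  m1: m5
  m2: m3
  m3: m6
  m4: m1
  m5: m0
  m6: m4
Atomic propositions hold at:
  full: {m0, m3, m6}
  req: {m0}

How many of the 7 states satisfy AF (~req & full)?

Sat(~req) = {m1, m2, m3, m4, m5, m6}
Sat(~req & full) = {m3, m6}
AF (~req & full): least fixpoint, start Z0 = {m3, m6}, add states with every successor in Z. Z1 = {m2, m3, m6}; fixed.
Sat(AF (~req & full)) = {m2, m3, m6}
|Sat(AF (~req & full))| = |{m2, m3, m6}| = 3.

3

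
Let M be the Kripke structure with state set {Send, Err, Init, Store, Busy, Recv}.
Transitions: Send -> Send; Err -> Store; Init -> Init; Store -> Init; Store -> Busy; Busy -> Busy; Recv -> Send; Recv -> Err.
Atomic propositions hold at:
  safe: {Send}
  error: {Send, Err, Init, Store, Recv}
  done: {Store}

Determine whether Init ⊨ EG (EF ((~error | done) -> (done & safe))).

Sat(~error) = {Busy}
Sat(~error | done) = {Store, Busy}
Sat(done & safe) = ∅
Sat((~error | done) -> (done & safe)) = {Send, Err, Init, Recv}
EF ((~error | done) -> (done & safe)): least fixpoint, start Z0 = {Send, Err, Init, Recv}, add states with some successor in Z. Z1 = {Send, Err, Init, Store, Recv}; fixed.
Sat(EF ((~error | done) -> (done & safe))) = {Send, Err, Init, Store, Recv}
EG (EF ((~error | done) -> (done & safe))): greatest fixpoint, start Z0 = {Send, Err, Init, Store, Recv}, keep only states in Sat with some successor in Z. Already a fixed point.
Sat(EG (EF ((~error | done) -> (done & safe)))) = {Send, Err, Init, Store, Recv}
Init ∈ Sat(EG (EF ((~error | done) -> (done & safe)))) = {Send, Err, Init, Store, Recv}, so the formula holds at Init.

Yes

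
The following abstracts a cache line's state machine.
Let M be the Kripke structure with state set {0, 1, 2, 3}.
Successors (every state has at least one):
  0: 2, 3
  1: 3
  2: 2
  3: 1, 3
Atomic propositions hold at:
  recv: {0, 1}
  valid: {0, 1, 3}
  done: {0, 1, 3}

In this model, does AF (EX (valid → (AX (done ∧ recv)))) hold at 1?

No

Sat(done ∧ recv) = {0, 1}
Sat(AX (done ∧ recv)) = {s : every successor in {0, 1}} = ∅
Sat(valid → (AX (done ∧ recv))) = {2}
Sat(EX (valid → (AX (done ∧ recv)))) = {s : some successor in {2}} = {0, 2}
AF (EX (valid → (AX (done ∧ recv)))): least fixpoint, start Z0 = {0, 2}, add states with every successor in Z. Already a fixed point.
Sat(AF (EX (valid → (AX (done ∧ recv))))) = {0, 2}
1 ∉ Sat(AF (EX (valid → (AX (done ∧ recv))))) = {0, 2}, so the formula does not hold at 1.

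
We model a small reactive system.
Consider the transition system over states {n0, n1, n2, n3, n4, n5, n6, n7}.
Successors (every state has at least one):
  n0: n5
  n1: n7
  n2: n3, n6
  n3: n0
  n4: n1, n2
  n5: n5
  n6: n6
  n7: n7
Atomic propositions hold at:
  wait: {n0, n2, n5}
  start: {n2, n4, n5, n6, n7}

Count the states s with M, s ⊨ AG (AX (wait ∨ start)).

Sat(wait ∨ start) = {n0, n2, n4, n5, n6, n7}
Sat(AX (wait ∨ start)) = {s : every successor in {n0, n2, n4, n5, n6, n7}} = {n0, n1, n3, n5, n6, n7}
AG (AX (wait ∨ start)): greatest fixpoint, start Z0 = {n0, n1, n3, n5, n6, n7}, keep only states in Sat with every successor in Z. Already a fixed point.
Sat(AG (AX (wait ∨ start))) = {n0, n1, n3, n5, n6, n7}
|Sat(AG (AX (wait ∨ start)))| = |{n0, n1, n3, n5, n6, n7}| = 6.

6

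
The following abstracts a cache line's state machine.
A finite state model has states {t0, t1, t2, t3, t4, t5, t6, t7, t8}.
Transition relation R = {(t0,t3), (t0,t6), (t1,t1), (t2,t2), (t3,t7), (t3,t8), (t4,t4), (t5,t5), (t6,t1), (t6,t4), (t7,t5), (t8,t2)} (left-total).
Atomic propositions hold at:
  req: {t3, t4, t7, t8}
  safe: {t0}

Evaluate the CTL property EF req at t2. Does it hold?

No

EF req: least fixpoint, start Z0 = {t3, t4, t7, t8}, add states with some successor in Z. Z1 = {t0, t3, t4, t6, t7, t8}; fixed.
Sat(EF req) = {t0, t3, t4, t6, t7, t8}
t2 ∉ Sat(EF req) = {t0, t3, t4, t6, t7, t8}, so the formula does not hold at t2.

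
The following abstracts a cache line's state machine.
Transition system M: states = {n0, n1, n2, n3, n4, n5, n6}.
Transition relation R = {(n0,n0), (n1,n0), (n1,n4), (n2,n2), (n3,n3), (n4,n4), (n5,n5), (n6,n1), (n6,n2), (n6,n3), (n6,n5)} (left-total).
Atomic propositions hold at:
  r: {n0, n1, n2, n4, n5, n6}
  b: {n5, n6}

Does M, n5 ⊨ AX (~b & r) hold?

No

Sat(~b) = {n0, n1, n2, n3, n4}
Sat(~b & r) = {n0, n1, n2, n4}
Sat(AX (~b & r)) = {s : every successor in {n0, n1, n2, n4}} = {n0, n1, n2, n4}
n5 ∉ Sat(AX (~b & r)) = {n0, n1, n2, n4}, so the formula does not hold at n5.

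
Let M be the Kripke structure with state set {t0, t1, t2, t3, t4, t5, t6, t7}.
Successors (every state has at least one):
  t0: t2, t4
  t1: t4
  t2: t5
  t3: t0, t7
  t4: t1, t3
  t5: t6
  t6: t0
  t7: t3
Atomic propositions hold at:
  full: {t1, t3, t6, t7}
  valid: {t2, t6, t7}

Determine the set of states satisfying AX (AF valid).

{t2, t5}

AF valid: least fixpoint, start Z0 = {t2, t6, t7}, add states with every successor in Z. Z1 = {t2, t5, t6, t7}; fixed.
Sat(AF valid) = {t2, t5, t6, t7}
Sat(AX (AF valid)) = {s : every successor in {t2, t5, t6, t7}} = {t2, t5}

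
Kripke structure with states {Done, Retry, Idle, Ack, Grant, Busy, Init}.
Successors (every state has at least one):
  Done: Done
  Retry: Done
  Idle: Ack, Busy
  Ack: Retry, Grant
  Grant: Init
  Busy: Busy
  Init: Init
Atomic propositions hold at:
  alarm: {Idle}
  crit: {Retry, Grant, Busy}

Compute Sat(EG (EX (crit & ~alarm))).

{Idle, Busy}

Sat(~alarm) = {Done, Retry, Ack, Grant, Busy, Init}
Sat(crit & ~alarm) = {Retry, Grant, Busy}
Sat(EX (crit & ~alarm)) = {s : some successor in {Retry, Grant, Busy}} = {Idle, Ack, Busy}
EG (EX (crit & ~alarm)): greatest fixpoint, start Z0 = {Idle, Ack, Busy}, keep only states in Sat with some successor in Z. Z1 = {Idle, Busy}; fixed.
Sat(EG (EX (crit & ~alarm))) = {Idle, Busy}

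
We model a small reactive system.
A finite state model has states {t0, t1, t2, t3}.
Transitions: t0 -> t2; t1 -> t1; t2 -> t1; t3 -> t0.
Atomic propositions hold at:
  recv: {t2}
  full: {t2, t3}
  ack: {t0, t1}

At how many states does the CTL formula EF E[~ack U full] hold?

Sat(~ack) = {t2, t3}
E[~ack U full]: least fixpoint, start Z0 = Sat(full) = {t2, t3}, add states in Sat(~ack) with some successor in Z. Already a fixed point.
Sat(E[~ack U full]) = {t2, t3}
EF E[~ack U full]: least fixpoint, start Z0 = {t2, t3}, add states with some successor in Z. Z1 = {t0, t2, t3}; fixed.
Sat(EF E[~ack U full]) = {t0, t2, t3}
|Sat(EF E[~ack U full])| = |{t0, t2, t3}| = 3.

3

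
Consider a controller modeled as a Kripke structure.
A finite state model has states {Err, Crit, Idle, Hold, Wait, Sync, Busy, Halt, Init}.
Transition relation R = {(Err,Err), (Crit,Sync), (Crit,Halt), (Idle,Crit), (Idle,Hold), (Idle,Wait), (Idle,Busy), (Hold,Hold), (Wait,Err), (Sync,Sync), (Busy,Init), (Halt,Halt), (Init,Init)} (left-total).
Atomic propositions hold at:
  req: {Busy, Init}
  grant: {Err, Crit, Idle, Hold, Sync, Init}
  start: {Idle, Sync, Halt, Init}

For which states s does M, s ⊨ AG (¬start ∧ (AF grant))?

Sat(¬start) = {Err, Crit, Hold, Wait, Busy}
AF grant: least fixpoint, start Z0 = {Err, Crit, Idle, Hold, Sync, Init}, add states with every successor in Z. Z1 = {Err, Crit, Idle, Hold, Wait, Sync, Busy, Init}; fixed.
Sat(AF grant) = {Err, Crit, Idle, Hold, Wait, Sync, Busy, Init}
Sat(¬start ∧ (AF grant)) = {Err, Crit, Hold, Wait, Busy}
AG (¬start ∧ (AF grant)): greatest fixpoint, start Z0 = {Err, Crit, Hold, Wait, Busy}, keep only states in Sat with every successor in Z. Z1 = {Err, Hold, Wait}; fixed.
Sat(AG (¬start ∧ (AF grant))) = {Err, Hold, Wait}

{Err, Hold, Wait}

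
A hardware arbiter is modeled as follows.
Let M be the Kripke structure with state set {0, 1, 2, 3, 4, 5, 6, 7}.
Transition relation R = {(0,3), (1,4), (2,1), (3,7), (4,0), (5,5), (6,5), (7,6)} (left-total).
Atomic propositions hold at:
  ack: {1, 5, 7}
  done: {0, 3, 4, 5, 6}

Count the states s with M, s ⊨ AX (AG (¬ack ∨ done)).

Sat(¬ack) = {0, 2, 3, 4, 6}
Sat(¬ack ∨ done) = {0, 2, 3, 4, 5, 6}
AG (¬ack ∨ done): greatest fixpoint, start Z0 = {0, 2, 3, 4, 5, 6}, keep only states in Sat with every successor in Z. Z1 = {0, 4, 5, 6}; Z2 = {4, 5, 6}; Z3 = {5, 6}; fixed.
Sat(AG (¬ack ∨ done)) = {5, 6}
Sat(AX (AG (¬ack ∨ done))) = {s : every successor in {5, 6}} = {5, 6, 7}
|Sat(AX (AG (¬ack ∨ done)))| = |{5, 6, 7}| = 3.

3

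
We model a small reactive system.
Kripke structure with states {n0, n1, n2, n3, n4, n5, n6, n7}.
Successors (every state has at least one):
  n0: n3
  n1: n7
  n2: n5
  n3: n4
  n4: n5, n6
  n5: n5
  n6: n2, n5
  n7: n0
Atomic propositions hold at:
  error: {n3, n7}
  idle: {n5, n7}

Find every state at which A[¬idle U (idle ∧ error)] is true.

{n1, n7}

Sat(¬idle) = {n0, n1, n2, n3, n4, n6}
Sat(idle ∧ error) = {n7}
A[¬idle U (idle ∧ error)]: least fixpoint, start Z0 = Sat((idle ∧ error)) = {n7}, add states in Sat(¬idle) with every successor in Z. Z1 = {n1, n7}; fixed.
Sat(A[¬idle U (idle ∧ error)]) = {n1, n7}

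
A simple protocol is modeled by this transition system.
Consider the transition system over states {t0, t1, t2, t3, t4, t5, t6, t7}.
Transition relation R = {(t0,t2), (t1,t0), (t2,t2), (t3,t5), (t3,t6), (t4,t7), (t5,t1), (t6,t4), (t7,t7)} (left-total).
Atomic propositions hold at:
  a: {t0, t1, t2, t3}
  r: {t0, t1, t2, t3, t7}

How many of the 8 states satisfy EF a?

5

EF a: least fixpoint, start Z0 = {t0, t1, t2, t3}, add states with some successor in Z. Z1 = {t0, t1, t2, t3, t5}; fixed.
Sat(EF a) = {t0, t1, t2, t3, t5}
|Sat(EF a)| = |{t0, t1, t2, t3, t5}| = 5.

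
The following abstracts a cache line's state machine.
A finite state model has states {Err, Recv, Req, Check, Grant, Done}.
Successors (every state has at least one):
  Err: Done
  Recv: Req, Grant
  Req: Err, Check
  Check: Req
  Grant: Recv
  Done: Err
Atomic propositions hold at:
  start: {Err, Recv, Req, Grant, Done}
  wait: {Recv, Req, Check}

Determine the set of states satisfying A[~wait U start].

{Err, Recv, Req, Grant, Done}

Sat(~wait) = {Err, Grant, Done}
A[~wait U start]: least fixpoint, start Z0 = Sat(start) = {Err, Recv, Req, Grant, Done}, add states in Sat(~wait) with every successor in Z. Already a fixed point.
Sat(A[~wait U start]) = {Err, Recv, Req, Grant, Done}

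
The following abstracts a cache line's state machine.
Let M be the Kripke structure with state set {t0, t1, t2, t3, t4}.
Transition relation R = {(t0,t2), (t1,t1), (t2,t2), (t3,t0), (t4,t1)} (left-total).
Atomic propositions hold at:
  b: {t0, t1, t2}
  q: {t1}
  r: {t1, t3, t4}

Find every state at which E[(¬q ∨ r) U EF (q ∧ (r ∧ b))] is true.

Sat(¬q) = {t0, t2, t3, t4}
Sat(¬q ∨ r) = {t0, t1, t2, t3, t4}
Sat(r ∧ b) = {t1}
Sat(q ∧ (r ∧ b)) = {t1}
EF (q ∧ (r ∧ b)): least fixpoint, start Z0 = {t1}, add states with some successor in Z. Z1 = {t1, t4}; fixed.
Sat(EF (q ∧ (r ∧ b))) = {t1, t4}
E[(¬q ∨ r) U EF (q ∧ (r ∧ b))]: least fixpoint, start Z0 = Sat(EF (q ∧ (r ∧ b))) = {t1, t4}, add states in Sat(¬q ∨ r) with some successor in Z. Already a fixed point.
Sat(E[(¬q ∨ r) U EF (q ∧ (r ∧ b))]) = {t1, t4}

{t1, t4}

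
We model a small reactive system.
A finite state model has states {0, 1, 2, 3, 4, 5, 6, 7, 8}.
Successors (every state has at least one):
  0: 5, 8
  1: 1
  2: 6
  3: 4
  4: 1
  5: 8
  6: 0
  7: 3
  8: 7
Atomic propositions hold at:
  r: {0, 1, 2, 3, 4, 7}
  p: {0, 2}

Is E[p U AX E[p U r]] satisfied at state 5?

E[p U r]: least fixpoint, start Z0 = Sat(r) = {0, 1, 2, 3, 4, 7}, add states in Sat(p) with some successor in Z. Already a fixed point.
Sat(E[p U r]) = {0, 1, 2, 3, 4, 7}
Sat(AX E[p U r]) = {s : every successor in {0, 1, 2, 3, 4, 7}} = {1, 3, 4, 6, 7, 8}
E[p U AX E[p U r]]: least fixpoint, start Z0 = Sat(AX E[p U r]) = {1, 3, 4, 6, 7, 8}, add states in Sat(p) with some successor in Z. Z1 = {0, 1, 2, 3, 4, 6, 7, 8}; fixed.
Sat(E[p U AX E[p U r]]) = {0, 1, 2, 3, 4, 6, 7, 8}
5 ∉ Sat(E[p U AX E[p U r]]) = {0, 1, 2, 3, 4, 6, 7, 8}, so the formula does not hold at 5.

No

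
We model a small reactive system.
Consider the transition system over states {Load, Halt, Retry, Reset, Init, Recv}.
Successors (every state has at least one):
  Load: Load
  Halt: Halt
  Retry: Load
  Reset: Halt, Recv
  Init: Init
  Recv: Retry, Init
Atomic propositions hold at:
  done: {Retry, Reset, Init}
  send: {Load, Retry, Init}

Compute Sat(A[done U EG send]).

{Load, Retry, Init}

EG send: greatest fixpoint, start Z0 = {Load, Retry, Init}, keep only states in Sat with some successor in Z. Already a fixed point.
Sat(EG send) = {Load, Retry, Init}
A[done U EG send]: least fixpoint, start Z0 = Sat(EG send) = {Load, Retry, Init}, add states in Sat(done) with every successor in Z. Already a fixed point.
Sat(A[done U EG send]) = {Load, Retry, Init}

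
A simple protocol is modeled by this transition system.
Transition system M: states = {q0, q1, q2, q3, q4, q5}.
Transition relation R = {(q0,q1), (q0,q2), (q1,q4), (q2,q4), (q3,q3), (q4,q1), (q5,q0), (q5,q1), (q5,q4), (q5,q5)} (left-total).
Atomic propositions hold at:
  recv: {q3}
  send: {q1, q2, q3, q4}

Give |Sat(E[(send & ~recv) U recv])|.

Sat(~recv) = {q0, q1, q2, q4, q5}
Sat(send & ~recv) = {q1, q2, q4}
E[(send & ~recv) U recv]: least fixpoint, start Z0 = Sat(recv) = {q3}, add states in Sat(send & ~recv) with some successor in Z. Already a fixed point.
Sat(E[(send & ~recv) U recv]) = {q3}
|Sat(E[(send & ~recv) U recv])| = |{q3}| = 1.

1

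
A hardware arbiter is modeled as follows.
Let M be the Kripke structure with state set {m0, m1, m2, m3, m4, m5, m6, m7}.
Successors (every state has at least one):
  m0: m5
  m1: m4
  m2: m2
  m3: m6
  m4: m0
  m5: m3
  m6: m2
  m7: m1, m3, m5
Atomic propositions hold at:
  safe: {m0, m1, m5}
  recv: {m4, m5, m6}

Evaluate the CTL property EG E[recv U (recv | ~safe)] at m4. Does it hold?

No

Sat(~safe) = {m2, m3, m4, m6, m7}
Sat(recv | ~safe) = {m2, m3, m4, m5, m6, m7}
E[recv U (recv | ~safe)]: least fixpoint, start Z0 = Sat((recv | ~safe)) = {m2, m3, m4, m5, m6, m7}, add states in Sat(recv) with some successor in Z. Already a fixed point.
Sat(E[recv U (recv | ~safe)]) = {m2, m3, m4, m5, m6, m7}
EG E[recv U (recv | ~safe)]: greatest fixpoint, start Z0 = {m2, m3, m4, m5, m6, m7}, keep only states in Sat with some successor in Z. Z1 = {m2, m3, m5, m6, m7}; fixed.
Sat(EG E[recv U (recv | ~safe)]) = {m2, m3, m5, m6, m7}
m4 ∉ Sat(EG E[recv U (recv | ~safe)]) = {m2, m3, m5, m6, m7}, so the formula does not hold at m4.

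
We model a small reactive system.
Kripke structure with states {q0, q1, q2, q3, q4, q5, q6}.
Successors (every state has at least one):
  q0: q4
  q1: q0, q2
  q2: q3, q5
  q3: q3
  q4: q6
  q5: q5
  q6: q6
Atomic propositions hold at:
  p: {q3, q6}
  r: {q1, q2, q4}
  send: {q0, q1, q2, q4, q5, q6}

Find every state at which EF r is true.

EF r: least fixpoint, start Z0 = {q1, q2, q4}, add states with some successor in Z. Z1 = {q0, q1, q2, q4}; fixed.
Sat(EF r) = {q0, q1, q2, q4}

{q0, q1, q2, q4}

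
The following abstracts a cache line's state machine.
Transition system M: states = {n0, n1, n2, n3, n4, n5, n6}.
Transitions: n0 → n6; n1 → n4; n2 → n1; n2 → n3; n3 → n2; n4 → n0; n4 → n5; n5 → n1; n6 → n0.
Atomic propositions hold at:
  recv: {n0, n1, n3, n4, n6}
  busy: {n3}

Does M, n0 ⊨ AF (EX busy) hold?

Sat(EX busy) = {s : some successor in {n3}} = {n2}
AF (EX busy): least fixpoint, start Z0 = {n2}, add states with every successor in Z. Z1 = {n2, n3}; fixed.
Sat(AF (EX busy)) = {n2, n3}
n0 ∉ Sat(AF (EX busy)) = {n2, n3}, so the formula does not hold at n0.

No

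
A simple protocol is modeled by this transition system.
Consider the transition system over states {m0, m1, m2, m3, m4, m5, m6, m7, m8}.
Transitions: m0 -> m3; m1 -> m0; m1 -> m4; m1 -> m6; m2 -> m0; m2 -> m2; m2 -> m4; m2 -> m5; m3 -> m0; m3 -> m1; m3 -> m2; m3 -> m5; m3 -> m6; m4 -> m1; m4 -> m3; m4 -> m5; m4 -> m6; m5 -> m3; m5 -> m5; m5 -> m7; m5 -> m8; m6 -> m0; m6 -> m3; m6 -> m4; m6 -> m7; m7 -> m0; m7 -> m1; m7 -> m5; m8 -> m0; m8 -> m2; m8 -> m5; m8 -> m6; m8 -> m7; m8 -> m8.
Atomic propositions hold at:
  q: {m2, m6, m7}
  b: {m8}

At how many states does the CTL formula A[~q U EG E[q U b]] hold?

1

Sat(~q) = {m0, m1, m3, m4, m5, m8}
E[q U b]: least fixpoint, start Z0 = Sat(b) = {m8}, add states in Sat(q) with some successor in Z. Already a fixed point.
Sat(E[q U b]) = {m8}
EG E[q U b]: greatest fixpoint, start Z0 = {m8}, keep only states in Sat with some successor in Z. Already a fixed point.
Sat(EG E[q U b]) = {m8}
A[~q U EG E[q U b]]: least fixpoint, start Z0 = Sat(EG E[q U b]) = {m8}, add states in Sat(~q) with every successor in Z. Already a fixed point.
Sat(A[~q U EG E[q U b]]) = {m8}
|Sat(A[~q U EG E[q U b]])| = |{m8}| = 1.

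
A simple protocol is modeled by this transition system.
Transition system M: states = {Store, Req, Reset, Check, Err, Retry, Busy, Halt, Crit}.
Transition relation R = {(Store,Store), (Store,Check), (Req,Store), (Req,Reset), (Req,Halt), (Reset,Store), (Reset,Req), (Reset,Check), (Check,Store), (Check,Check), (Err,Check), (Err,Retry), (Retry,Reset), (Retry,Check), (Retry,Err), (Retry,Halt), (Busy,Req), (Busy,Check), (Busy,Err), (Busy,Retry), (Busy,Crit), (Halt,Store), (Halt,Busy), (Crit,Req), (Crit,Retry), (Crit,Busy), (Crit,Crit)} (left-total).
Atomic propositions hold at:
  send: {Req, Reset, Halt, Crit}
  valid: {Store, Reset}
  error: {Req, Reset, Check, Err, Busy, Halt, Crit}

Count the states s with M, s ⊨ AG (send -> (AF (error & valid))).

Sat(error & valid) = {Reset}
AF (error & valid): least fixpoint, start Z0 = {Reset}, add states with every successor in Z. Already a fixed point.
Sat(AF (error & valid)) = {Reset}
Sat(send -> (AF (error & valid))) = {Store, Reset, Check, Err, Retry, Busy}
AG (send -> (AF (error & valid))): greatest fixpoint, start Z0 = {Store, Reset, Check, Err, Retry, Busy}, keep only states in Sat with every successor in Z. Z1 = {Store, Check, Err}; Z2 = {Store, Check}; fixed.
Sat(AG (send -> (AF (error & valid)))) = {Store, Check}
|Sat(AG (send -> (AF (error & valid))))| = |{Store, Check}| = 2.

2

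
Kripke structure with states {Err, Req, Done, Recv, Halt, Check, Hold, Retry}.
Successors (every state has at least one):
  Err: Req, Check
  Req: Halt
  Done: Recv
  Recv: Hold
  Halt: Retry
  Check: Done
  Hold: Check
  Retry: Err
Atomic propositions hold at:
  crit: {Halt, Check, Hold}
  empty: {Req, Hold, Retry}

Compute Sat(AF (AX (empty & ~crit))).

Sat(~crit) = {Err, Req, Done, Recv, Retry}
Sat(empty & ~crit) = {Req, Retry}
Sat(AX (empty & ~crit)) = {s : every successor in {Req, Retry}} = {Halt}
AF (AX (empty & ~crit)): least fixpoint, start Z0 = {Halt}, add states with every successor in Z. Z1 = {Req, Halt}; fixed.
Sat(AF (AX (empty & ~crit))) = {Req, Halt}

{Req, Halt}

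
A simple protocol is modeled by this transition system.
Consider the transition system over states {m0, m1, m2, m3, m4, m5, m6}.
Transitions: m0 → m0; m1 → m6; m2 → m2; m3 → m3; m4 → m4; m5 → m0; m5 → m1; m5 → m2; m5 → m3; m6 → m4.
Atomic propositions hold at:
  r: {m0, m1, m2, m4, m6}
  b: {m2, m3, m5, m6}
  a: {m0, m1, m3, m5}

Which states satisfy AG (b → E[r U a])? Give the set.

{m0, m3, m4}

E[r U a]: least fixpoint, start Z0 = Sat(a) = {m0, m1, m3, m5}, add states in Sat(r) with some successor in Z. Already a fixed point.
Sat(E[r U a]) = {m0, m1, m3, m5}
Sat(b → E[r U a]) = {m0, m1, m3, m4, m5}
AG (b → E[r U a]): greatest fixpoint, start Z0 = {m0, m1, m3, m4, m5}, keep only states in Sat with every successor in Z. Z1 = {m0, m3, m4}; fixed.
Sat(AG (b → E[r U a])) = {m0, m3, m4}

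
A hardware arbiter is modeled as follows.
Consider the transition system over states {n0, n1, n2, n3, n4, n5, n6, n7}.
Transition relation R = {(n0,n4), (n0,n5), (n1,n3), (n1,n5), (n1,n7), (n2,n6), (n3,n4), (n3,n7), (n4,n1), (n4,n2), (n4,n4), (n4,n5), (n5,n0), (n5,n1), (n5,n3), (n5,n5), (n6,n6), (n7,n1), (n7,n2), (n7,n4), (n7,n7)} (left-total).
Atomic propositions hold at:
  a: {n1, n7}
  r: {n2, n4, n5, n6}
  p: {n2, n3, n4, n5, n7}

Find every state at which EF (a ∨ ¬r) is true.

Sat(¬r) = {n0, n1, n3, n7}
Sat(a ∨ ¬r) = {n0, n1, n3, n7}
EF (a ∨ ¬r): least fixpoint, start Z0 = {n0, n1, n3, n7}, add states with some successor in Z. Z1 = {n0, n1, n3, n4, n5, n7}; fixed.
Sat(EF (a ∨ ¬r)) = {n0, n1, n3, n4, n5, n7}

{n0, n1, n3, n4, n5, n7}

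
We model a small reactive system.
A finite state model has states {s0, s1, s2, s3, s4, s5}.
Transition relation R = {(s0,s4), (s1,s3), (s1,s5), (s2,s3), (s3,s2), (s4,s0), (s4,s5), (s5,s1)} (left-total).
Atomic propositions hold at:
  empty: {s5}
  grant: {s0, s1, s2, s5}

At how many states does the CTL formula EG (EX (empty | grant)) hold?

Sat(empty | grant) = {s0, s1, s2, s5}
Sat(EX (empty | grant)) = {s : some successor in {s0, s1, s2, s5}} = {s1, s3, s4, s5}
EG (EX (empty | grant)): greatest fixpoint, start Z0 = {s1, s3, s4, s5}, keep only states in Sat with some successor in Z. Z1 = {s1, s4, s5}; fixed.
Sat(EG (EX (empty | grant))) = {s1, s4, s5}
|Sat(EG (EX (empty | grant)))| = |{s1, s4, s5}| = 3.

3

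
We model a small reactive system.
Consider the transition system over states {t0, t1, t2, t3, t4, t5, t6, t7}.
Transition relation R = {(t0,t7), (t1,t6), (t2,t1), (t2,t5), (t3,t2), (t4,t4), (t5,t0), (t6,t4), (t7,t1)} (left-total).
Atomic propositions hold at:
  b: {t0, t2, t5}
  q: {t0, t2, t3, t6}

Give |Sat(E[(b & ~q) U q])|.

Sat(~q) = {t1, t4, t5, t7}
Sat(b & ~q) = {t5}
E[(b & ~q) U q]: least fixpoint, start Z0 = Sat(q) = {t0, t2, t3, t6}, add states in Sat(b & ~q) with some successor in Z. Z1 = {t0, t2, t3, t5, t6}; fixed.
Sat(E[(b & ~q) U q]) = {t0, t2, t3, t5, t6}
|Sat(E[(b & ~q) U q])| = |{t0, t2, t3, t5, t6}| = 5.

5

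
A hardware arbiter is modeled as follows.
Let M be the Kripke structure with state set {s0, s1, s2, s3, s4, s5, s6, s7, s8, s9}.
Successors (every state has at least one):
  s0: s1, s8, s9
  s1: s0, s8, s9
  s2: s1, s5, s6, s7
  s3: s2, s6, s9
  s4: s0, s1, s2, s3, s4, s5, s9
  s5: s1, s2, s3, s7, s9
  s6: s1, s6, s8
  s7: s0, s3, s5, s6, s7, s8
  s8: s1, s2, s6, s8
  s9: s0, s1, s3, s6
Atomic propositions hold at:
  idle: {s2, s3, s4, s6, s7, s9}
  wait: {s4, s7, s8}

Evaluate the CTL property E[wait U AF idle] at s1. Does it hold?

No

AF idle: least fixpoint, start Z0 = {s2, s3, s4, s6, s7, s9}, add states with every successor in Z. Already a fixed point.
Sat(AF idle) = {s2, s3, s4, s6, s7, s9}
E[wait U AF idle]: least fixpoint, start Z0 = Sat(AF idle) = {s2, s3, s4, s6, s7, s9}, add states in Sat(wait) with some successor in Z. Z1 = {s2, s3, s4, s6, s7, s8, s9}; fixed.
Sat(E[wait U AF idle]) = {s2, s3, s4, s6, s7, s8, s9}
s1 ∉ Sat(E[wait U AF idle]) = {s2, s3, s4, s6, s7, s8, s9}, so the formula does not hold at s1.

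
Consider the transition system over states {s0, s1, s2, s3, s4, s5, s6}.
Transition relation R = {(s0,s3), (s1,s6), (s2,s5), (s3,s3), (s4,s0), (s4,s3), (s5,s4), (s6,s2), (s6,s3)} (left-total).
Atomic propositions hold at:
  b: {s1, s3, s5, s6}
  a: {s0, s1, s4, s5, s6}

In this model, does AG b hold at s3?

Yes

AG b: greatest fixpoint, start Z0 = {s1, s3, s5, s6}, keep only states in Sat with every successor in Z. Z1 = {s1, s3}; Z2 = {s3}; fixed.
Sat(AG b) = {s3}
s3 ∈ Sat(AG b) = {s3}, so the formula holds at s3.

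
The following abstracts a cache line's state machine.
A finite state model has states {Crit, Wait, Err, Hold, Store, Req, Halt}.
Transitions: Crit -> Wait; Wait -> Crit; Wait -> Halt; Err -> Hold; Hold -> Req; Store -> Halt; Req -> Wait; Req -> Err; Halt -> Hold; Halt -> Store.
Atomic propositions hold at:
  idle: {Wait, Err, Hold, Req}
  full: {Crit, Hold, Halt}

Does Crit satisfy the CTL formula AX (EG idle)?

No

EG idle: greatest fixpoint, start Z0 = {Wait, Err, Hold, Req}, keep only states in Sat with some successor in Z. Z1 = {Err, Hold, Req}; fixed.
Sat(EG idle) = {Err, Hold, Req}
Sat(AX (EG idle)) = {s : every successor in {Err, Hold, Req}} = {Err, Hold}
Crit ∉ Sat(AX (EG idle)) = {Err, Hold}, so the formula does not hold at Crit.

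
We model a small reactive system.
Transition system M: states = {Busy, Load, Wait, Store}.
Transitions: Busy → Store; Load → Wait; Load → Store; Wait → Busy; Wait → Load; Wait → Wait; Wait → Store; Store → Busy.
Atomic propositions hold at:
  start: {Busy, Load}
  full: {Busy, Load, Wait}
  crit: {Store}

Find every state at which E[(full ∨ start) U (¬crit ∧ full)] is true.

Sat(full ∨ start) = {Busy, Load, Wait}
Sat(¬crit) = {Busy, Load, Wait}
Sat(¬crit ∧ full) = {Busy, Load, Wait}
E[(full ∨ start) U (¬crit ∧ full)]: least fixpoint, start Z0 = Sat((¬crit ∧ full)) = {Busy, Load, Wait}, add states in Sat(full ∨ start) with some successor in Z. Already a fixed point.
Sat(E[(full ∨ start) U (¬crit ∧ full)]) = {Busy, Load, Wait}

{Busy, Load, Wait}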